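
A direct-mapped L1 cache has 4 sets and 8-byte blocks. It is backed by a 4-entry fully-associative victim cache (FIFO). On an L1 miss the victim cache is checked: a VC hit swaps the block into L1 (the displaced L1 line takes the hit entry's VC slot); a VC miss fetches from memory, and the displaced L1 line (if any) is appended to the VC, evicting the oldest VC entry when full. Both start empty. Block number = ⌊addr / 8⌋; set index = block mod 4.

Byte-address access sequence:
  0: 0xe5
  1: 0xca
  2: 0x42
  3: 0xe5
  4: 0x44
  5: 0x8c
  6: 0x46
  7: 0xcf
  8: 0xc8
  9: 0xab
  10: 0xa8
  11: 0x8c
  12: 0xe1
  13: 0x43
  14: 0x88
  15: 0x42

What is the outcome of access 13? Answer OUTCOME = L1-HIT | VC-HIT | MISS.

  [0] addr=0xe5 blk=28 s=0: MISS | VC []
  [1] addr=0xca blk=25 s=1: MISS | VC []
  [2] addr=0x42 blk=8 s=0: MISS | VC [28]
  [3] addr=0xe5 blk=28 s=0: VC-HIT | VC [8]
  [4] addr=0x44 blk=8 s=0: VC-HIT | VC [28]
  [5] addr=0x8c blk=17 s=1: MISS | VC [28, 25]
  [6] addr=0x46 blk=8 s=0: L1-HIT | VC [28, 25]
  [7] addr=0xcf blk=25 s=1: VC-HIT | VC [28, 17]
  [8] addr=0xc8 blk=25 s=1: L1-HIT | VC [28, 17]
  [9] addr=0xab blk=21 s=1: MISS | VC [28, 17, 25]
  [10] addr=0xa8 blk=21 s=1: L1-HIT | VC [28, 17, 25]
  [11] addr=0x8c blk=17 s=1: VC-HIT | VC [28, 21, 25]
  [12] addr=0xe1 blk=28 s=0: VC-HIT | VC [8, 21, 25]
  [13] addr=0x43 blk=8 s=0: VC-HIT | VC [28, 21, 25]
  [14] addr=0x88 blk=17 s=1: L1-HIT | VC [28, 21, 25]
  [15] addr=0x42 blk=8 s=0: L1-HIT | VC [28, 21, 25]

OUTCOME = VC-HIT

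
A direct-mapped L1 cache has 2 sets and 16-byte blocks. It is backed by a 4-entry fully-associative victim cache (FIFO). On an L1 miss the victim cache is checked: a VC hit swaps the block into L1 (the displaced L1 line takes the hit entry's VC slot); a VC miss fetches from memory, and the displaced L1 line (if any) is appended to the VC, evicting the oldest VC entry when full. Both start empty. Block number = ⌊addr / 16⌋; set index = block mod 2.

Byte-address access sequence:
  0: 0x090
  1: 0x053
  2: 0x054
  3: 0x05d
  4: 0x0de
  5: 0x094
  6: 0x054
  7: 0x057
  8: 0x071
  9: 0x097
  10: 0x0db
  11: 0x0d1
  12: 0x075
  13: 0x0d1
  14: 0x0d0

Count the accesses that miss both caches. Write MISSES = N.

#0 0x90→b9/s1 MISS; vc=[]
#1 0x53→b5/s1 MISS; vc=[9]
#2 0x54→b5/s1 L1-HIT; vc=[9]
#3 0x5d→b5/s1 L1-HIT; vc=[9]
#4 0xde→b13/s1 MISS; vc=[9,5]
#5 0x94→b9/s1 VC-HIT; vc=[13,5]
#6 0x54→b5/s1 VC-HIT; vc=[13,9]
#7 0x57→b5/s1 L1-HIT; vc=[13,9]
#8 0x71→b7/s1 MISS; vc=[13,9,5]
#9 0x97→b9/s1 VC-HIT; vc=[13,7,5]
#10 0xdb→b13/s1 VC-HIT; vc=[9,7,5]
#11 0xd1→b13/s1 L1-HIT; vc=[9,7,5]
#12 0x75→b7/s1 VC-HIT; vc=[9,13,5]
#13 0xd1→b13/s1 VC-HIT; vc=[9,7,5]
#14 0xd0→b13/s1 L1-HIT; vc=[9,7,5]

MISSES = 4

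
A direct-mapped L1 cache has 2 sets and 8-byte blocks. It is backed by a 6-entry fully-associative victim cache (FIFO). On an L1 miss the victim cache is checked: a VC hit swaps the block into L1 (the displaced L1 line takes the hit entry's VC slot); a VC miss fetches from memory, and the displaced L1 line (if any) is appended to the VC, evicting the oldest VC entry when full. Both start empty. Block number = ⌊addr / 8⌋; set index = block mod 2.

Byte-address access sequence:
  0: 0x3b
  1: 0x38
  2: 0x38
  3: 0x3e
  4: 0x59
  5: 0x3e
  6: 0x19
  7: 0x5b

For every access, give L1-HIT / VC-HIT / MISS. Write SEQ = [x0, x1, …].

#0 0x3b→b7/s1 MISS; vc=[]
#1 0x38→b7/s1 L1-HIT; vc=[]
#2 0x38→b7/s1 L1-HIT; vc=[]
#3 0x3e→b7/s1 L1-HIT; vc=[]
#4 0x59→b11/s1 MISS; vc=[7]
#5 0x3e→b7/s1 VC-HIT; vc=[11]
#6 0x19→b3/s1 MISS; vc=[11,7]
#7 0x5b→b11/s1 VC-HIT; vc=[3,7]

SEQ = [MISS, L1-HIT, L1-HIT, L1-HIT, MISS, VC-HIT, MISS, VC-HIT]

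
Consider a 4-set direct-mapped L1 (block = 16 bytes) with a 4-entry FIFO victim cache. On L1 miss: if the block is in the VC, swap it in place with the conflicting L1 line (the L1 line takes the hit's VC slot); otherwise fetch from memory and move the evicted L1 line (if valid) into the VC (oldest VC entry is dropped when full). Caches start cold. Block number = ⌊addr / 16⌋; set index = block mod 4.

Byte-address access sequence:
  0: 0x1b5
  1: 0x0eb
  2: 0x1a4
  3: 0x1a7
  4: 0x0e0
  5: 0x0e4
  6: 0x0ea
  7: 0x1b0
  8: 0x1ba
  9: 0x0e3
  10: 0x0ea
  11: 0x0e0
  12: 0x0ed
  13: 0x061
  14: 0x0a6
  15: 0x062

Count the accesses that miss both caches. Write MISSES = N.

  [0] addr=0x1b5 blk=27 s=3: MISS | VC []
  [1] addr=0xeb blk=14 s=2: MISS | VC []
  [2] addr=0x1a4 blk=26 s=2: MISS | VC [14]
  [3] addr=0x1a7 blk=26 s=2: L1-HIT | VC [14]
  [4] addr=0xe0 blk=14 s=2: VC-HIT | VC [26]
  [5] addr=0xe4 blk=14 s=2: L1-HIT | VC [26]
  [6] addr=0xea blk=14 s=2: L1-HIT | VC [26]
  [7] addr=0x1b0 blk=27 s=3: L1-HIT | VC [26]
  [8] addr=0x1ba blk=27 s=3: L1-HIT | VC [26]
  [9] addr=0xe3 blk=14 s=2: L1-HIT | VC [26]
  [10] addr=0xea blk=14 s=2: L1-HIT | VC [26]
  [11] addr=0xe0 blk=14 s=2: L1-HIT | VC [26]
  [12] addr=0xed blk=14 s=2: L1-HIT | VC [26]
  [13] addr=0x61 blk=6 s=2: MISS | VC [26, 14]
  [14] addr=0xa6 blk=10 s=2: MISS | VC [26, 14, 6]
  [15] addr=0x62 blk=6 s=2: VC-HIT | VC [26, 14, 10]

MISSES = 5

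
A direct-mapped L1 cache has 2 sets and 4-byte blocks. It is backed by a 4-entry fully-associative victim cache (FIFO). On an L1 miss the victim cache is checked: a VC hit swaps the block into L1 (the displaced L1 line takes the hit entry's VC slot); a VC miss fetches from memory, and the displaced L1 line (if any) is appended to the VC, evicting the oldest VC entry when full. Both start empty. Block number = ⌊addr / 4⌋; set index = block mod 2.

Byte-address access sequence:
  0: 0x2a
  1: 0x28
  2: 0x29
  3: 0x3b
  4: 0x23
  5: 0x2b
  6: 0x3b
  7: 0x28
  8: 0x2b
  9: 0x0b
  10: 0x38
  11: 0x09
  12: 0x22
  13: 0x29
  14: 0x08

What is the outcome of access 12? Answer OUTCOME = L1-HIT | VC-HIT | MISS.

OUTCOME = VC-HIT

0: 0x2a (blk 10, set 0) → MISS  vc=[]
1: 0x28 (blk 10, set 0) → L1-HIT  vc=[]
2: 0x29 (blk 10, set 0) → L1-HIT  vc=[]
3: 0x3b (blk 14, set 0) → MISS  vc=[10]
4: 0x23 (blk 8, set 0) → MISS  vc=[10, 14]
5: 0x2b (blk 10, set 0) → VC-HIT  vc=[8, 14]
6: 0x3b (blk 14, set 0) → VC-HIT  vc=[8, 10]
7: 0x28 (blk 10, set 0) → VC-HIT  vc=[8, 14]
8: 0x2b (blk 10, set 0) → L1-HIT  vc=[8, 14]
9: 0xb (blk 2, set 0) → MISS  vc=[8, 14, 10]
10: 0x38 (blk 14, set 0) → VC-HIT  vc=[8, 2, 10]
11: 0x9 (blk 2, set 0) → VC-HIT  vc=[8, 14, 10]
12: 0x22 (blk 8, set 0) → VC-HIT  vc=[2, 14, 10]
13: 0x29 (blk 10, set 0) → VC-HIT  vc=[2, 14, 8]
14: 0x8 (blk 2, set 0) → VC-HIT  vc=[10, 14, 8]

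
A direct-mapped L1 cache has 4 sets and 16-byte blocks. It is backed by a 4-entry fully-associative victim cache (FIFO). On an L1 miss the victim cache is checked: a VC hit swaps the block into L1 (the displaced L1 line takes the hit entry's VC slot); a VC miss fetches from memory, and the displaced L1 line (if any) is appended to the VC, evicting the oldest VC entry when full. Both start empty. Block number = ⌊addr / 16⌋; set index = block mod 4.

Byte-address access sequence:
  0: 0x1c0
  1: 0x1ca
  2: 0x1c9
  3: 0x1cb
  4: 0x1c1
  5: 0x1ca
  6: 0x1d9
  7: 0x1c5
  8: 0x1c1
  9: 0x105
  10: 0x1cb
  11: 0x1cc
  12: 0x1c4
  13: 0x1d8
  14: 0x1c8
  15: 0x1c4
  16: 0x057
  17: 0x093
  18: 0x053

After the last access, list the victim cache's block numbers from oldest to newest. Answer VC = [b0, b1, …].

0: 0x1c0 (blk 28, set 0) → MISS  vc=[]
1: 0x1ca (blk 28, set 0) → L1-HIT  vc=[]
2: 0x1c9 (blk 28, set 0) → L1-HIT  vc=[]
3: 0x1cb (blk 28, set 0) → L1-HIT  vc=[]
4: 0x1c1 (blk 28, set 0) → L1-HIT  vc=[]
5: 0x1ca (blk 28, set 0) → L1-HIT  vc=[]
6: 0x1d9 (blk 29, set 1) → MISS  vc=[]
7: 0x1c5 (blk 28, set 0) → L1-HIT  vc=[]
8: 0x1c1 (blk 28, set 0) → L1-HIT  vc=[]
9: 0x105 (blk 16, set 0) → MISS  vc=[28]
10: 0x1cb (blk 28, set 0) → VC-HIT  vc=[16]
11: 0x1cc (blk 28, set 0) → L1-HIT  vc=[16]
12: 0x1c4 (blk 28, set 0) → L1-HIT  vc=[16]
13: 0x1d8 (blk 29, set 1) → L1-HIT  vc=[16]
14: 0x1c8 (blk 28, set 0) → L1-HIT  vc=[16]
15: 0x1c4 (blk 28, set 0) → L1-HIT  vc=[16]
16: 0x57 (blk 5, set 1) → MISS  vc=[16, 29]
17: 0x93 (blk 9, set 1) → MISS  vc=[16, 29, 5]
18: 0x53 (blk 5, set 1) → VC-HIT  vc=[16, 29, 9]

VC = [16, 29, 9]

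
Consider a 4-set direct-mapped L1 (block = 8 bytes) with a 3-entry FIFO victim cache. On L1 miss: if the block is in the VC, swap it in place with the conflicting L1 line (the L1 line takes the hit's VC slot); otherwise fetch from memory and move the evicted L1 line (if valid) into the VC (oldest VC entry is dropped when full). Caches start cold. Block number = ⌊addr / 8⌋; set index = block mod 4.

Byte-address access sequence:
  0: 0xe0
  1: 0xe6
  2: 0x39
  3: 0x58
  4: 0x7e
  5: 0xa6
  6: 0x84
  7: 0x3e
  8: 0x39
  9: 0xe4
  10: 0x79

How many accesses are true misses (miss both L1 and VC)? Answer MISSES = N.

MISSES = 7

0: 0xe0 (blk 28, set 0) → MISS  vc=[]
1: 0xe6 (blk 28, set 0) → L1-HIT  vc=[]
2: 0x39 (blk 7, set 3) → MISS  vc=[]
3: 0x58 (blk 11, set 3) → MISS  vc=[7]
4: 0x7e (blk 15, set 3) → MISS  vc=[7, 11]
5: 0xa6 (blk 20, set 0) → MISS  vc=[7, 11, 28]
6: 0x84 (blk 16, set 0) → MISS  vc=[11, 28, 20]
7: 0x3e (blk 7, set 3) → MISS  vc=[28, 20, 15]
8: 0x39 (blk 7, set 3) → L1-HIT  vc=[28, 20, 15]
9: 0xe4 (blk 28, set 0) → VC-HIT  vc=[16, 20, 15]
10: 0x79 (blk 15, set 3) → VC-HIT  vc=[16, 20, 7]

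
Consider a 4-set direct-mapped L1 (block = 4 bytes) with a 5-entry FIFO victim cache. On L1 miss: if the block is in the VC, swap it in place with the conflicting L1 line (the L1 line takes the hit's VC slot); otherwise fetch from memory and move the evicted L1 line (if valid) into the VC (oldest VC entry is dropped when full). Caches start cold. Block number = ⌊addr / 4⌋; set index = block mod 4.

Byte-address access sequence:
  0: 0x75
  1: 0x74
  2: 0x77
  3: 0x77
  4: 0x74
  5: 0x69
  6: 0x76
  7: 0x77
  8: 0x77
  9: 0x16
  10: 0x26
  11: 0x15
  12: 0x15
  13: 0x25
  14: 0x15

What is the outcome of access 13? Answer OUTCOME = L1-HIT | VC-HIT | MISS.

  [0] addr=0x75 blk=29 s=1: MISS | VC []
  [1] addr=0x74 blk=29 s=1: L1-HIT | VC []
  [2] addr=0x77 blk=29 s=1: L1-HIT | VC []
  [3] addr=0x77 blk=29 s=1: L1-HIT | VC []
  [4] addr=0x74 blk=29 s=1: L1-HIT | VC []
  [5] addr=0x69 blk=26 s=2: MISS | VC []
  [6] addr=0x76 blk=29 s=1: L1-HIT | VC []
  [7] addr=0x77 blk=29 s=1: L1-HIT | VC []
  [8] addr=0x77 blk=29 s=1: L1-HIT | VC []
  [9] addr=0x16 blk=5 s=1: MISS | VC [29]
  [10] addr=0x26 blk=9 s=1: MISS | VC [29, 5]
  [11] addr=0x15 blk=5 s=1: VC-HIT | VC [29, 9]
  [12] addr=0x15 blk=5 s=1: L1-HIT | VC [29, 9]
  [13] addr=0x25 blk=9 s=1: VC-HIT | VC [29, 5]
  [14] addr=0x15 blk=5 s=1: VC-HIT | VC [29, 9]

OUTCOME = VC-HIT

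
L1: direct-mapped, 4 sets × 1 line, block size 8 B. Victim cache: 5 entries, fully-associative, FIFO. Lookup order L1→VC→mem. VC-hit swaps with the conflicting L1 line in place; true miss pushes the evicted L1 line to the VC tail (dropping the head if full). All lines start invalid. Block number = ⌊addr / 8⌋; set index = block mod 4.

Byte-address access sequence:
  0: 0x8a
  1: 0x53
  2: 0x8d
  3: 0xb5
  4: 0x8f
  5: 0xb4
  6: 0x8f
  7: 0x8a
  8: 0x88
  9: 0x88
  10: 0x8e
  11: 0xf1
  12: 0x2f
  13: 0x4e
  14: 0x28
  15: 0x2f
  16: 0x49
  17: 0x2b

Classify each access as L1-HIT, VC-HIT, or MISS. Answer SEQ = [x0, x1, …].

#0 0x8a→b17/s1 MISS; vc=[]
#1 0x53→b10/s2 MISS; vc=[]
#2 0x8d→b17/s1 L1-HIT; vc=[]
#3 0xb5→b22/s2 MISS; vc=[10]
#4 0x8f→b17/s1 L1-HIT; vc=[10]
#5 0xb4→b22/s2 L1-HIT; vc=[10]
#6 0x8f→b17/s1 L1-HIT; vc=[10]
#7 0x8a→b17/s1 L1-HIT; vc=[10]
#8 0x88→b17/s1 L1-HIT; vc=[10]
#9 0x88→b17/s1 L1-HIT; vc=[10]
#10 0x8e→b17/s1 L1-HIT; vc=[10]
#11 0xf1→b30/s2 MISS; vc=[10,22]
#12 0x2f→b5/s1 MISS; vc=[10,22,17]
#13 0x4e→b9/s1 MISS; vc=[10,22,17,5]
#14 0x28→b5/s1 VC-HIT; vc=[10,22,17,9]
#15 0x2f→b5/s1 L1-HIT; vc=[10,22,17,9]
#16 0x49→b9/s1 VC-HIT; vc=[10,22,17,5]
#17 0x2b→b5/s1 VC-HIT; vc=[10,22,17,9]

SEQ = [MISS, MISS, L1-HIT, MISS, L1-HIT, L1-HIT, L1-HIT, L1-HIT, L1-HIT, L1-HIT, L1-HIT, MISS, MISS, MISS, VC-HIT, L1-HIT, VC-HIT, VC-HIT]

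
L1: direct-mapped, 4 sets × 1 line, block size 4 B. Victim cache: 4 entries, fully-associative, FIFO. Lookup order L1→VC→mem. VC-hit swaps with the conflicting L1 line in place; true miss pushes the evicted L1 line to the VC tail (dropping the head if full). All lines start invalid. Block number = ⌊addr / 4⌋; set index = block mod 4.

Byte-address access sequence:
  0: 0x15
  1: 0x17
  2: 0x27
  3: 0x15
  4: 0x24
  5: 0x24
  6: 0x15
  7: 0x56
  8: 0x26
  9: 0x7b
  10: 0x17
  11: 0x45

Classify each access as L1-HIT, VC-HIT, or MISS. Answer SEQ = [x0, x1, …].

SEQ = [MISS, L1-HIT, MISS, VC-HIT, VC-HIT, L1-HIT, VC-HIT, MISS, VC-HIT, MISS, VC-HIT, MISS]

#0 0x15→b5/s1 MISS; vc=[]
#1 0x17→b5/s1 L1-HIT; vc=[]
#2 0x27→b9/s1 MISS; vc=[5]
#3 0x15→b5/s1 VC-HIT; vc=[9]
#4 0x24→b9/s1 VC-HIT; vc=[5]
#5 0x24→b9/s1 L1-HIT; vc=[5]
#6 0x15→b5/s1 VC-HIT; vc=[9]
#7 0x56→b21/s1 MISS; vc=[9,5]
#8 0x26→b9/s1 VC-HIT; vc=[21,5]
#9 0x7b→b30/s2 MISS; vc=[21,5]
#10 0x17→b5/s1 VC-HIT; vc=[21,9]
#11 0x45→b17/s1 MISS; vc=[21,9,5]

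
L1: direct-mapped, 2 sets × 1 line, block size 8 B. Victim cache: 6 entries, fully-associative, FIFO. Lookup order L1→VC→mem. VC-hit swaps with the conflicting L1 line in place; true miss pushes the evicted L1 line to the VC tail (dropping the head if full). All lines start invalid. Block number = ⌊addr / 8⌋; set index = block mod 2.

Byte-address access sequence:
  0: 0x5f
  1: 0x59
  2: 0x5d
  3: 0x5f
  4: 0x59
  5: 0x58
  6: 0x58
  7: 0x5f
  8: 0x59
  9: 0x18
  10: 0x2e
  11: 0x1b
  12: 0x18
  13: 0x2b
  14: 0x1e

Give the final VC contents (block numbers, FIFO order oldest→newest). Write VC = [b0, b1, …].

0: 0x5f (blk 11, set 1) → MISS  vc=[]
1: 0x59 (blk 11, set 1) → L1-HIT  vc=[]
2: 0x5d (blk 11, set 1) → L1-HIT  vc=[]
3: 0x5f (blk 11, set 1) → L1-HIT  vc=[]
4: 0x59 (blk 11, set 1) → L1-HIT  vc=[]
5: 0x58 (blk 11, set 1) → L1-HIT  vc=[]
6: 0x58 (blk 11, set 1) → L1-HIT  vc=[]
7: 0x5f (blk 11, set 1) → L1-HIT  vc=[]
8: 0x59 (blk 11, set 1) → L1-HIT  vc=[]
9: 0x18 (blk 3, set 1) → MISS  vc=[11]
10: 0x2e (blk 5, set 1) → MISS  vc=[11, 3]
11: 0x1b (blk 3, set 1) → VC-HIT  vc=[11, 5]
12: 0x18 (blk 3, set 1) → L1-HIT  vc=[11, 5]
13: 0x2b (blk 5, set 1) → VC-HIT  vc=[11, 3]
14: 0x1e (blk 3, set 1) → VC-HIT  vc=[11, 5]

VC = [11, 5]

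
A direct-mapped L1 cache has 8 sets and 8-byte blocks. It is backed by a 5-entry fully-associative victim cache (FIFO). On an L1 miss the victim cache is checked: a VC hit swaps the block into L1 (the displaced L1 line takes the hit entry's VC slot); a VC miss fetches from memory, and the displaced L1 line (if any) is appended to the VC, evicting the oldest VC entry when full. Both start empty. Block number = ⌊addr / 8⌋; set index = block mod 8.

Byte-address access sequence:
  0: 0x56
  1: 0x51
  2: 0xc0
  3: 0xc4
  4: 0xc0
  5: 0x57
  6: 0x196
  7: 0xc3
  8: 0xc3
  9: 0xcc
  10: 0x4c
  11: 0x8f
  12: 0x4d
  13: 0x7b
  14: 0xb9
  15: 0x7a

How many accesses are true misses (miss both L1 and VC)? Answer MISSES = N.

  [0] addr=0x56 blk=10 s=2: MISS | VC []
  [1] addr=0x51 blk=10 s=2: L1-HIT | VC []
  [2] addr=0xc0 blk=24 s=0: MISS | VC []
  [3] addr=0xc4 blk=24 s=0: L1-HIT | VC []
  [4] addr=0xc0 blk=24 s=0: L1-HIT | VC []
  [5] addr=0x57 blk=10 s=2: L1-HIT | VC []
  [6] addr=0x196 blk=50 s=2: MISS | VC [10]
  [7] addr=0xc3 blk=24 s=0: L1-HIT | VC [10]
  [8] addr=0xc3 blk=24 s=0: L1-HIT | VC [10]
  [9] addr=0xcc blk=25 s=1: MISS | VC [10]
  [10] addr=0x4c blk=9 s=1: MISS | VC [10, 25]
  [11] addr=0x8f blk=17 s=1: MISS | VC [10, 25, 9]
  [12] addr=0x4d blk=9 s=1: VC-HIT | VC [10, 25, 17]
  [13] addr=0x7b blk=15 s=7: MISS | VC [10, 25, 17]
  [14] addr=0xb9 blk=23 s=7: MISS | VC [10, 25, 17, 15]
  [15] addr=0x7a blk=15 s=7: VC-HIT | VC [10, 25, 17, 23]

MISSES = 8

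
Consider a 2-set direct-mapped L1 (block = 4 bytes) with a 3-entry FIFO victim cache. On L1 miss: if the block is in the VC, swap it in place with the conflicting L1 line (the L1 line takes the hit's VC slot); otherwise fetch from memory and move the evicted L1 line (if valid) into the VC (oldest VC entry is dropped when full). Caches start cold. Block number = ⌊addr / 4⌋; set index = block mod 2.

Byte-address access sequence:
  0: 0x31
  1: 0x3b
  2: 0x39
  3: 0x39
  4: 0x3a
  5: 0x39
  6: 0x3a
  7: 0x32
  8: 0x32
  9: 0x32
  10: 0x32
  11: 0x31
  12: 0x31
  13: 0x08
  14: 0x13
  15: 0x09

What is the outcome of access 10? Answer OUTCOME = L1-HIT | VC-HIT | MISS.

  [0] addr=0x31 blk=12 s=0: MISS | VC []
  [1] addr=0x3b blk=14 s=0: MISS | VC [12]
  [2] addr=0x39 blk=14 s=0: L1-HIT | VC [12]
  [3] addr=0x39 blk=14 s=0: L1-HIT | VC [12]
  [4] addr=0x3a blk=14 s=0: L1-HIT | VC [12]
  [5] addr=0x39 blk=14 s=0: L1-HIT | VC [12]
  [6] addr=0x3a blk=14 s=0: L1-HIT | VC [12]
  [7] addr=0x32 blk=12 s=0: VC-HIT | VC [14]
  [8] addr=0x32 blk=12 s=0: L1-HIT | VC [14]
  [9] addr=0x32 blk=12 s=0: L1-HIT | VC [14]
  [10] addr=0x32 blk=12 s=0: L1-HIT | VC [14]
  [11] addr=0x31 blk=12 s=0: L1-HIT | VC [14]
  [12] addr=0x31 blk=12 s=0: L1-HIT | VC [14]
  [13] addr=0x8 blk=2 s=0: MISS | VC [14, 12]
  [14] addr=0x13 blk=4 s=0: MISS | VC [14, 12, 2]
  [15] addr=0x9 blk=2 s=0: VC-HIT | VC [14, 12, 4]

OUTCOME = L1-HIT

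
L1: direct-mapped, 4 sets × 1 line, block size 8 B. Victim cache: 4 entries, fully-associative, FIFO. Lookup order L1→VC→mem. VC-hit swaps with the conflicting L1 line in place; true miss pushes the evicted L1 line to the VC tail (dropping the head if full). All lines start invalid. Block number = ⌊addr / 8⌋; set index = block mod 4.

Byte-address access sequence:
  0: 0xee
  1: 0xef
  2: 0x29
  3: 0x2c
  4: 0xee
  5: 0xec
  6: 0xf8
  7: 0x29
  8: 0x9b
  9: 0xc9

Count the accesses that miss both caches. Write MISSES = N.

MISSES = 5

0: 0xee (blk 29, set 1) → MISS  vc=[]
1: 0xef (blk 29, set 1) → L1-HIT  vc=[]
2: 0x29 (blk 5, set 1) → MISS  vc=[29]
3: 0x2c (blk 5, set 1) → L1-HIT  vc=[29]
4: 0xee (blk 29, set 1) → VC-HIT  vc=[5]
5: 0xec (blk 29, set 1) → L1-HIT  vc=[5]
6: 0xf8 (blk 31, set 3) → MISS  vc=[5]
7: 0x29 (blk 5, set 1) → VC-HIT  vc=[29]
8: 0x9b (blk 19, set 3) → MISS  vc=[29, 31]
9: 0xc9 (blk 25, set 1) → MISS  vc=[29, 31, 5]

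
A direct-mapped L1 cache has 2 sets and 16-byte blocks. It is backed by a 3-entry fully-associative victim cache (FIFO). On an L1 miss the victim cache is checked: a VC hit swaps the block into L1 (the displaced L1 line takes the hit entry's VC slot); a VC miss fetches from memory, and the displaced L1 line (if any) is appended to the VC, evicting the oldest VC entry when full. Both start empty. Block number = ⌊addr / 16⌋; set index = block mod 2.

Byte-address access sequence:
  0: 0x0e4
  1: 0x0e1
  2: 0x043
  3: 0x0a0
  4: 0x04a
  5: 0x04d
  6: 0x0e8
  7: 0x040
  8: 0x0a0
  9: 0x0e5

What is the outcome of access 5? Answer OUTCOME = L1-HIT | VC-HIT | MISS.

OUTCOME = L1-HIT

#0 0xe4→b14/s0 MISS; vc=[]
#1 0xe1→b14/s0 L1-HIT; vc=[]
#2 0x43→b4/s0 MISS; vc=[14]
#3 0xa0→b10/s0 MISS; vc=[14,4]
#4 0x4a→b4/s0 VC-HIT; vc=[14,10]
#5 0x4d→b4/s0 L1-HIT; vc=[14,10]
#6 0xe8→b14/s0 VC-HIT; vc=[4,10]
#7 0x40→b4/s0 VC-HIT; vc=[14,10]
#8 0xa0→b10/s0 VC-HIT; vc=[14,4]
#9 0xe5→b14/s0 VC-HIT; vc=[10,4]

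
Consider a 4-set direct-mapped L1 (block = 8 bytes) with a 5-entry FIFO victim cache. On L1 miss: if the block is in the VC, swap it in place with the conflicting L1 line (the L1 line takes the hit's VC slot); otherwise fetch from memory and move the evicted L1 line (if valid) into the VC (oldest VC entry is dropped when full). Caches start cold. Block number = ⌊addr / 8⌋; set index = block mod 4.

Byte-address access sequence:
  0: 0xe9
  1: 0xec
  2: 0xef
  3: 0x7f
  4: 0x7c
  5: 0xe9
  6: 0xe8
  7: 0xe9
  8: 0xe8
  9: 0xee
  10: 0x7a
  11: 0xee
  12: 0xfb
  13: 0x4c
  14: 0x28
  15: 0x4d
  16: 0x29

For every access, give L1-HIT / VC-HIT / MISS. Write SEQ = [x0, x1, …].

#0 0xe9→b29/s1 MISS; vc=[]
#1 0xec→b29/s1 L1-HIT; vc=[]
#2 0xef→b29/s1 L1-HIT; vc=[]
#3 0x7f→b15/s3 MISS; vc=[]
#4 0x7c→b15/s3 L1-HIT; vc=[]
#5 0xe9→b29/s1 L1-HIT; vc=[]
#6 0xe8→b29/s1 L1-HIT; vc=[]
#7 0xe9→b29/s1 L1-HIT; vc=[]
#8 0xe8→b29/s1 L1-HIT; vc=[]
#9 0xee→b29/s1 L1-HIT; vc=[]
#10 0x7a→b15/s3 L1-HIT; vc=[]
#11 0xee→b29/s1 L1-HIT; vc=[]
#12 0xfb→b31/s3 MISS; vc=[15]
#13 0x4c→b9/s1 MISS; vc=[15,29]
#14 0x28→b5/s1 MISS; vc=[15,29,9]
#15 0x4d→b9/s1 VC-HIT; vc=[15,29,5]
#16 0x29→b5/s1 VC-HIT; vc=[15,29,9]

SEQ = [MISS, L1-HIT, L1-HIT, MISS, L1-HIT, L1-HIT, L1-HIT, L1-HIT, L1-HIT, L1-HIT, L1-HIT, L1-HIT, MISS, MISS, MISS, VC-HIT, VC-HIT]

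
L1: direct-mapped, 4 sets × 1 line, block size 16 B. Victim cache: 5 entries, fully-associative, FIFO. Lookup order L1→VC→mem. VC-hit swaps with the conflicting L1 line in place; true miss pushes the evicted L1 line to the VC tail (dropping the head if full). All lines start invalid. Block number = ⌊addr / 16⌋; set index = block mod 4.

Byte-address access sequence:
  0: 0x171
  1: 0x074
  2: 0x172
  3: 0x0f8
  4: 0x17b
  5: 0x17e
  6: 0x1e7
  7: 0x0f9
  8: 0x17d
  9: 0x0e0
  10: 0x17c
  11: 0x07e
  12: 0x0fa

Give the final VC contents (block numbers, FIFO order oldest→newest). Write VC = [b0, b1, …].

#0 0x171→b23/s3 MISS; vc=[]
#1 0x74→b7/s3 MISS; vc=[23]
#2 0x172→b23/s3 VC-HIT; vc=[7]
#3 0xf8→b15/s3 MISS; vc=[7,23]
#4 0x17b→b23/s3 VC-HIT; vc=[7,15]
#5 0x17e→b23/s3 L1-HIT; vc=[7,15]
#6 0x1e7→b30/s2 MISS; vc=[7,15]
#7 0xf9→b15/s3 VC-HIT; vc=[7,23]
#8 0x17d→b23/s3 VC-HIT; vc=[7,15]
#9 0xe0→b14/s2 MISS; vc=[7,15,30]
#10 0x17c→b23/s3 L1-HIT; vc=[7,15,30]
#11 0x7e→b7/s3 VC-HIT; vc=[23,15,30]
#12 0xfa→b15/s3 VC-HIT; vc=[23,7,30]

VC = [23, 7, 30]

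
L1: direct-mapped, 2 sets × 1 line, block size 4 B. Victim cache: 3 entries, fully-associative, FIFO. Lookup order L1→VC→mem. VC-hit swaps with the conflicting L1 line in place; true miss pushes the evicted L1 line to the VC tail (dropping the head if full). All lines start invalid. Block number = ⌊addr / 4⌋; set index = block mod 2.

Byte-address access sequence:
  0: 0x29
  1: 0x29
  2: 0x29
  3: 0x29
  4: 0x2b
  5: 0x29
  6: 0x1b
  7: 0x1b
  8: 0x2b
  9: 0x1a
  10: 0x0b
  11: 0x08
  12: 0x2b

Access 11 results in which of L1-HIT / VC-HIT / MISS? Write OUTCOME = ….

0: 0x29 (blk 10, set 0) → MISS  vc=[]
1: 0x29 (blk 10, set 0) → L1-HIT  vc=[]
2: 0x29 (blk 10, set 0) → L1-HIT  vc=[]
3: 0x29 (blk 10, set 0) → L1-HIT  vc=[]
4: 0x2b (blk 10, set 0) → L1-HIT  vc=[]
5: 0x29 (blk 10, set 0) → L1-HIT  vc=[]
6: 0x1b (blk 6, set 0) → MISS  vc=[10]
7: 0x1b (blk 6, set 0) → L1-HIT  vc=[10]
8: 0x2b (blk 10, set 0) → VC-HIT  vc=[6]
9: 0x1a (blk 6, set 0) → VC-HIT  vc=[10]
10: 0xb (blk 2, set 0) → MISS  vc=[10, 6]
11: 0x8 (blk 2, set 0) → L1-HIT  vc=[10, 6]
12: 0x2b (blk 10, set 0) → VC-HIT  vc=[2, 6]

OUTCOME = L1-HIT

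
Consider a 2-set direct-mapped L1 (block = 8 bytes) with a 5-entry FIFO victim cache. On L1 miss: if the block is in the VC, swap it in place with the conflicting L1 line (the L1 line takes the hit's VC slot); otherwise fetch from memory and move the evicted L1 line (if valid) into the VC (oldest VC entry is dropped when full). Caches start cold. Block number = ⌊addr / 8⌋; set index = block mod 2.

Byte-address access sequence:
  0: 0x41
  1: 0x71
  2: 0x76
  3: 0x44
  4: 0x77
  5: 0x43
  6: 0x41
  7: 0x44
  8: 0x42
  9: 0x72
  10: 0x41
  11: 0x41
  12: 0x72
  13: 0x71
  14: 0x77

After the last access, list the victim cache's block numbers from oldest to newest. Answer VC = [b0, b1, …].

  [0] addr=0x41 blk=8 s=0: MISS | VC []
  [1] addr=0x71 blk=14 s=0: MISS | VC [8]
  [2] addr=0x76 blk=14 s=0: L1-HIT | VC [8]
  [3] addr=0x44 blk=8 s=0: VC-HIT | VC [14]
  [4] addr=0x77 blk=14 s=0: VC-HIT | VC [8]
  [5] addr=0x43 blk=8 s=0: VC-HIT | VC [14]
  [6] addr=0x41 blk=8 s=0: L1-HIT | VC [14]
  [7] addr=0x44 blk=8 s=0: L1-HIT | VC [14]
  [8] addr=0x42 blk=8 s=0: L1-HIT | VC [14]
  [9] addr=0x72 blk=14 s=0: VC-HIT | VC [8]
  [10] addr=0x41 blk=8 s=0: VC-HIT | VC [14]
  [11] addr=0x41 blk=8 s=0: L1-HIT | VC [14]
  [12] addr=0x72 blk=14 s=0: VC-HIT | VC [8]
  [13] addr=0x71 blk=14 s=0: L1-HIT | VC [8]
  [14] addr=0x77 blk=14 s=0: L1-HIT | VC [8]

VC = [8]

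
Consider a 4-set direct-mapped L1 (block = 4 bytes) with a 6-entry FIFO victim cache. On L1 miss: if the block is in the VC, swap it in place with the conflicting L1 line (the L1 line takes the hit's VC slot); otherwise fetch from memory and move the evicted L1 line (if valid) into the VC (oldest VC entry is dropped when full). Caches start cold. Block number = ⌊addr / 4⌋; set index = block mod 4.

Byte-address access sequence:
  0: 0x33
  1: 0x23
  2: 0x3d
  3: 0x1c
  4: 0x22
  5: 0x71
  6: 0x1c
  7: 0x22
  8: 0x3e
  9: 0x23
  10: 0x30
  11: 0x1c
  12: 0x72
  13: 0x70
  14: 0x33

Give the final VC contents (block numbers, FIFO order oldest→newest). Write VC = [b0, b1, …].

  [0] addr=0x33 blk=12 s=0: MISS | VC []
  [1] addr=0x23 blk=8 s=0: MISS | VC [12]
  [2] addr=0x3d blk=15 s=3: MISS | VC [12]
  [3] addr=0x1c blk=7 s=3: MISS | VC [12, 15]
  [4] addr=0x22 blk=8 s=0: L1-HIT | VC [12, 15]
  [5] addr=0x71 blk=28 s=0: MISS | VC [12, 15, 8]
  [6] addr=0x1c blk=7 s=3: L1-HIT | VC [12, 15, 8]
  [7] addr=0x22 blk=8 s=0: VC-HIT | VC [12, 15, 28]
  [8] addr=0x3e blk=15 s=3: VC-HIT | VC [12, 7, 28]
  [9] addr=0x23 blk=8 s=0: L1-HIT | VC [12, 7, 28]
  [10] addr=0x30 blk=12 s=0: VC-HIT | VC [8, 7, 28]
  [11] addr=0x1c blk=7 s=3: VC-HIT | VC [8, 15, 28]
  [12] addr=0x72 blk=28 s=0: VC-HIT | VC [8, 15, 12]
  [13] addr=0x70 blk=28 s=0: L1-HIT | VC [8, 15, 12]
  [14] addr=0x33 blk=12 s=0: VC-HIT | VC [8, 15, 28]

VC = [8, 15, 28]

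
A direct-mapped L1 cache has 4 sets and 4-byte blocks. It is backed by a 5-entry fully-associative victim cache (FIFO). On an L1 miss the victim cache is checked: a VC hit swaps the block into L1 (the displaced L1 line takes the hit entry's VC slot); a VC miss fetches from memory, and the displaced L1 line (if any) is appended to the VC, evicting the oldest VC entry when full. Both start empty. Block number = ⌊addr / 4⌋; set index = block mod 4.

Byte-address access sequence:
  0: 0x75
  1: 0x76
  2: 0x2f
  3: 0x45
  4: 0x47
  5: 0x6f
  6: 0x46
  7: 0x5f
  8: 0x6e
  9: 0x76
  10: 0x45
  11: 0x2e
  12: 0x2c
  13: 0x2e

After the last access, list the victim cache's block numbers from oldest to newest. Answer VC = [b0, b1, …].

VC = [29, 27, 23]

  [0] addr=0x75 blk=29 s=1: MISS | VC []
  [1] addr=0x76 blk=29 s=1: L1-HIT | VC []
  [2] addr=0x2f blk=11 s=3: MISS | VC []
  [3] addr=0x45 blk=17 s=1: MISS | VC [29]
  [4] addr=0x47 blk=17 s=1: L1-HIT | VC [29]
  [5] addr=0x6f blk=27 s=3: MISS | VC [29, 11]
  [6] addr=0x46 blk=17 s=1: L1-HIT | VC [29, 11]
  [7] addr=0x5f blk=23 s=3: MISS | VC [29, 11, 27]
  [8] addr=0x6e blk=27 s=3: VC-HIT | VC [29, 11, 23]
  [9] addr=0x76 blk=29 s=1: VC-HIT | VC [17, 11, 23]
  [10] addr=0x45 blk=17 s=1: VC-HIT | VC [29, 11, 23]
  [11] addr=0x2e blk=11 s=3: VC-HIT | VC [29, 27, 23]
  [12] addr=0x2c blk=11 s=3: L1-HIT | VC [29, 27, 23]
  [13] addr=0x2e blk=11 s=3: L1-HIT | VC [29, 27, 23]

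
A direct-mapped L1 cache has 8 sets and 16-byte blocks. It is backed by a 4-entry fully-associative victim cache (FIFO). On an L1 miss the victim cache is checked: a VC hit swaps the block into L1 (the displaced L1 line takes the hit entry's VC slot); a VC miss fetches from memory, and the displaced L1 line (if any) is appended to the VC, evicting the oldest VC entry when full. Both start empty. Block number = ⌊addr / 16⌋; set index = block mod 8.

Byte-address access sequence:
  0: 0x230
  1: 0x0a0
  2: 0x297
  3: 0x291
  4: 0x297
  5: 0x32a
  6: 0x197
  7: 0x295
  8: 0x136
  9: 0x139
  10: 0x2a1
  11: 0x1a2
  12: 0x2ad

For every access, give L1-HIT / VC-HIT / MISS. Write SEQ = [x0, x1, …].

SEQ = [MISS, MISS, MISS, L1-HIT, L1-HIT, MISS, MISS, VC-HIT, MISS, L1-HIT, MISS, MISS, VC-HIT]

#0 0x230→b35/s3 MISS; vc=[]
#1 0xa0→b10/s2 MISS; vc=[]
#2 0x297→b41/s1 MISS; vc=[]
#3 0x291→b41/s1 L1-HIT; vc=[]
#4 0x297→b41/s1 L1-HIT; vc=[]
#5 0x32a→b50/s2 MISS; vc=[10]
#6 0x197→b25/s1 MISS; vc=[10,41]
#7 0x295→b41/s1 VC-HIT; vc=[10,25]
#8 0x136→b19/s3 MISS; vc=[10,25,35]
#9 0x139→b19/s3 L1-HIT; vc=[10,25,35]
#10 0x2a1→b42/s2 MISS; vc=[10,25,35,50]
#11 0x1a2→b26/s2 MISS; vc=[25,35,50,42]
#12 0x2ad→b42/s2 VC-HIT; vc=[25,35,50,26]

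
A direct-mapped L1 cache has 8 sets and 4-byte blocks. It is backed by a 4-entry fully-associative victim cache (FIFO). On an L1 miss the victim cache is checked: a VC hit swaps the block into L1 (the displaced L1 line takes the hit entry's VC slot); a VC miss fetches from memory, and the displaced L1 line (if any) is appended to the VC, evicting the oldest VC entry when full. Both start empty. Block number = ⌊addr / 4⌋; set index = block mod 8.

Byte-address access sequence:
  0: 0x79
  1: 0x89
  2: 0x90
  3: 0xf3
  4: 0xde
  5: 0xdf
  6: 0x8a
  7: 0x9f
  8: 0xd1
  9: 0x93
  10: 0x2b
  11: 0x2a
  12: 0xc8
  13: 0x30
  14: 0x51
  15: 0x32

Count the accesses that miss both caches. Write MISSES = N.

0: 0x79 (blk 30, set 6) → MISS  vc=[]
1: 0x89 (blk 34, set 2) → MISS  vc=[]
2: 0x90 (blk 36, set 4) → MISS  vc=[]
3: 0xf3 (blk 60, set 4) → MISS  vc=[36]
4: 0xde (blk 55, set 7) → MISS  vc=[36]
5: 0xdf (blk 55, set 7) → L1-HIT  vc=[36]
6: 0x8a (blk 34, set 2) → L1-HIT  vc=[36]
7: 0x9f (blk 39, set 7) → MISS  vc=[36, 55]
8: 0xd1 (blk 52, set 4) → MISS  vc=[36, 55, 60]
9: 0x93 (blk 36, set 4) → VC-HIT  vc=[52, 55, 60]
10: 0x2b (blk 10, set 2) → MISS  vc=[52, 55, 60, 34]
11: 0x2a (blk 10, set 2) → L1-HIT  vc=[52, 55, 60, 34]
12: 0xc8 (blk 50, set 2) → MISS  vc=[55, 60, 34, 10]
13: 0x30 (blk 12, set 4) → MISS  vc=[60, 34, 10, 36]
14: 0x51 (blk 20, set 4) → MISS  vc=[34, 10, 36, 12]
15: 0x32 (blk 12, set 4) → VC-HIT  vc=[34, 10, 36, 20]

MISSES = 11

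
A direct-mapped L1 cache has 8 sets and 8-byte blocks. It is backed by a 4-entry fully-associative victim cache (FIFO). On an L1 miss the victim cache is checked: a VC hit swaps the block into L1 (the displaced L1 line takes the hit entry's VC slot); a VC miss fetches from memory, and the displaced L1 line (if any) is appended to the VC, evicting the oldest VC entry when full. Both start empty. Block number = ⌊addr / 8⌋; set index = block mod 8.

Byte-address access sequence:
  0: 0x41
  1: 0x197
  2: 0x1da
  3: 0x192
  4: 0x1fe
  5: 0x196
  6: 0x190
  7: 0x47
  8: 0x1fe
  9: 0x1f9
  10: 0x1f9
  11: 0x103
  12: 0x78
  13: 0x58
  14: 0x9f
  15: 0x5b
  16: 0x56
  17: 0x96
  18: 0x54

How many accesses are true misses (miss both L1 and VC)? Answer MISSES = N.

MISSES = 10

  [0] addr=0x41 blk=8 s=0: MISS | VC []
  [1] addr=0x197 blk=50 s=2: MISS | VC []
  [2] addr=0x1da blk=59 s=3: MISS | VC []
  [3] addr=0x192 blk=50 s=2: L1-HIT | VC []
  [4] addr=0x1fe blk=63 s=7: MISS | VC []
  [5] addr=0x196 blk=50 s=2: L1-HIT | VC []
  [6] addr=0x190 blk=50 s=2: L1-HIT | VC []
  [7] addr=0x47 blk=8 s=0: L1-HIT | VC []
  [8] addr=0x1fe blk=63 s=7: L1-HIT | VC []
  [9] addr=0x1f9 blk=63 s=7: L1-HIT | VC []
  [10] addr=0x1f9 blk=63 s=7: L1-HIT | VC []
  [11] addr=0x103 blk=32 s=0: MISS | VC [8]
  [12] addr=0x78 blk=15 s=7: MISS | VC [8, 63]
  [13] addr=0x58 blk=11 s=3: MISS | VC [8, 63, 59]
  [14] addr=0x9f blk=19 s=3: MISS | VC [8, 63, 59, 11]
  [15] addr=0x5b blk=11 s=3: VC-HIT | VC [8, 63, 59, 19]
  [16] addr=0x56 blk=10 s=2: MISS | VC [63, 59, 19, 50]
  [17] addr=0x96 blk=18 s=2: MISS | VC [59, 19, 50, 10]
  [18] addr=0x54 blk=10 s=2: VC-HIT | VC [59, 19, 50, 18]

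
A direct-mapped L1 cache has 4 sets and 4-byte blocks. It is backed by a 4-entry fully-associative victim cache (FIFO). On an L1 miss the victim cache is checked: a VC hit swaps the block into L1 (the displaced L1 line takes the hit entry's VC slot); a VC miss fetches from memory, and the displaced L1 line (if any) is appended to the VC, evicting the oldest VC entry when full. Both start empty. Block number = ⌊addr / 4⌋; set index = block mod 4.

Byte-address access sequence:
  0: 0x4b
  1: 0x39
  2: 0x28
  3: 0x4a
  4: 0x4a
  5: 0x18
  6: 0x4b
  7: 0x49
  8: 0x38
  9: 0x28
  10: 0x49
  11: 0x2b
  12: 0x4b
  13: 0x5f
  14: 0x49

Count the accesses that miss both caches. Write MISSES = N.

MISSES = 5

  [0] addr=0x4b blk=18 s=2: MISS | VC []
  [1] addr=0x39 blk=14 s=2: MISS | VC [18]
  [2] addr=0x28 blk=10 s=2: MISS | VC [18, 14]
  [3] addr=0x4a blk=18 s=2: VC-HIT | VC [10, 14]
  [4] addr=0x4a blk=18 s=2: L1-HIT | VC [10, 14]
  [5] addr=0x18 blk=6 s=2: MISS | VC [10, 14, 18]
  [6] addr=0x4b blk=18 s=2: VC-HIT | VC [10, 14, 6]
  [7] addr=0x49 blk=18 s=2: L1-HIT | VC [10, 14, 6]
  [8] addr=0x38 blk=14 s=2: VC-HIT | VC [10, 18, 6]
  [9] addr=0x28 blk=10 s=2: VC-HIT | VC [14, 18, 6]
  [10] addr=0x49 blk=18 s=2: VC-HIT | VC [14, 10, 6]
  [11] addr=0x2b blk=10 s=2: VC-HIT | VC [14, 18, 6]
  [12] addr=0x4b blk=18 s=2: VC-HIT | VC [14, 10, 6]
  [13] addr=0x5f blk=23 s=3: MISS | VC [14, 10, 6]
  [14] addr=0x49 blk=18 s=2: L1-HIT | VC [14, 10, 6]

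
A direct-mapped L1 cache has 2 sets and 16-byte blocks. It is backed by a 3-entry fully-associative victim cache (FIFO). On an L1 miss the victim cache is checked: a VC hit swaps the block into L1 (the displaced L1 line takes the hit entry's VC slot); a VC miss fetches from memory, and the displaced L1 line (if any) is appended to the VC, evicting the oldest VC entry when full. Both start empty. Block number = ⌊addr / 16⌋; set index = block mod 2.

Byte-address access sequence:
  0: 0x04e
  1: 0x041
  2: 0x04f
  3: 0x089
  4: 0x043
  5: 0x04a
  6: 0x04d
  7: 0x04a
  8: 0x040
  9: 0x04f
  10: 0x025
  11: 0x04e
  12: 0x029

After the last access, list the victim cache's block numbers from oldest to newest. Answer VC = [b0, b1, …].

#0 0x4e→b4/s0 MISS; vc=[]
#1 0x41→b4/s0 L1-HIT; vc=[]
#2 0x4f→b4/s0 L1-HIT; vc=[]
#3 0x89→b8/s0 MISS; vc=[4]
#4 0x43→b4/s0 VC-HIT; vc=[8]
#5 0x4a→b4/s0 L1-HIT; vc=[8]
#6 0x4d→b4/s0 L1-HIT; vc=[8]
#7 0x4a→b4/s0 L1-HIT; vc=[8]
#8 0x40→b4/s0 L1-HIT; vc=[8]
#9 0x4f→b4/s0 L1-HIT; vc=[8]
#10 0x25→b2/s0 MISS; vc=[8,4]
#11 0x4e→b4/s0 VC-HIT; vc=[8,2]
#12 0x29→b2/s0 VC-HIT; vc=[8,4]

VC = [8, 4]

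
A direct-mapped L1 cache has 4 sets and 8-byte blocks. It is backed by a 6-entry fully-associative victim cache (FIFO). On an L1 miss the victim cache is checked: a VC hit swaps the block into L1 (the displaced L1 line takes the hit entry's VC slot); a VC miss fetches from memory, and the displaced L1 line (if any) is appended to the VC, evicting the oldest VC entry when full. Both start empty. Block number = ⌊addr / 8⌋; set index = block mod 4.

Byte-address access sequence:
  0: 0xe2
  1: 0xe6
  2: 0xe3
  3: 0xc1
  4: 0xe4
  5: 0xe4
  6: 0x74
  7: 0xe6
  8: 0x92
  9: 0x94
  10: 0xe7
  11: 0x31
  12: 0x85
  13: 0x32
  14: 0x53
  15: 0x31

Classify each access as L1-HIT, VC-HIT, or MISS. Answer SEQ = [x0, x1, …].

0: 0xe2 (blk 28, set 0) → MISS  vc=[]
1: 0xe6 (blk 28, set 0) → L1-HIT  vc=[]
2: 0xe3 (blk 28, set 0) → L1-HIT  vc=[]
3: 0xc1 (blk 24, set 0) → MISS  vc=[28]
4: 0xe4 (blk 28, set 0) → VC-HIT  vc=[24]
5: 0xe4 (blk 28, set 0) → L1-HIT  vc=[24]
6: 0x74 (blk 14, set 2) → MISS  vc=[24]
7: 0xe6 (blk 28, set 0) → L1-HIT  vc=[24]
8: 0x92 (blk 18, set 2) → MISS  vc=[24, 14]
9: 0x94 (blk 18, set 2) → L1-HIT  vc=[24, 14]
10: 0xe7 (blk 28, set 0) → L1-HIT  vc=[24, 14]
11: 0x31 (blk 6, set 2) → MISS  vc=[24, 14, 18]
12: 0x85 (blk 16, set 0) → MISS  vc=[24, 14, 18, 28]
13: 0x32 (blk 6, set 2) → L1-HIT  vc=[24, 14, 18, 28]
14: 0x53 (blk 10, set 2) → MISS  vc=[24, 14, 18, 28, 6]
15: 0x31 (blk 6, set 2) → VC-HIT  vc=[24, 14, 18, 28, 10]

SEQ = [MISS, L1-HIT, L1-HIT, MISS, VC-HIT, L1-HIT, MISS, L1-HIT, MISS, L1-HIT, L1-HIT, MISS, MISS, L1-HIT, MISS, VC-HIT]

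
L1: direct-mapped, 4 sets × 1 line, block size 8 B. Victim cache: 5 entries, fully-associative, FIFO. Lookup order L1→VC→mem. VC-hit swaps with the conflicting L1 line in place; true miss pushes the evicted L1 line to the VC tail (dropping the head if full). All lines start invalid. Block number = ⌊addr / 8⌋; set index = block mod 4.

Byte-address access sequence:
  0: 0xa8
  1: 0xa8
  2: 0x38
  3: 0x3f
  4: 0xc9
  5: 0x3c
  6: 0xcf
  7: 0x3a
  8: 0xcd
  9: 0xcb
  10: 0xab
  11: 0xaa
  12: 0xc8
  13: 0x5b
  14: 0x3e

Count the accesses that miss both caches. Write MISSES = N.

MISSES = 4

  [0] addr=0xa8 blk=21 s=1: MISS | VC []
  [1] addr=0xa8 blk=21 s=1: L1-HIT | VC []
  [2] addr=0x38 blk=7 s=3: MISS | VC []
  [3] addr=0x3f blk=7 s=3: L1-HIT | VC []
  [4] addr=0xc9 blk=25 s=1: MISS | VC [21]
  [5] addr=0x3c blk=7 s=3: L1-HIT | VC [21]
  [6] addr=0xcf blk=25 s=1: L1-HIT | VC [21]
  [7] addr=0x3a blk=7 s=3: L1-HIT | VC [21]
  [8] addr=0xcd blk=25 s=1: L1-HIT | VC [21]
  [9] addr=0xcb blk=25 s=1: L1-HIT | VC [21]
  [10] addr=0xab blk=21 s=1: VC-HIT | VC [25]
  [11] addr=0xaa blk=21 s=1: L1-HIT | VC [25]
  [12] addr=0xc8 blk=25 s=1: VC-HIT | VC [21]
  [13] addr=0x5b blk=11 s=3: MISS | VC [21, 7]
  [14] addr=0x3e blk=7 s=3: VC-HIT | VC [21, 11]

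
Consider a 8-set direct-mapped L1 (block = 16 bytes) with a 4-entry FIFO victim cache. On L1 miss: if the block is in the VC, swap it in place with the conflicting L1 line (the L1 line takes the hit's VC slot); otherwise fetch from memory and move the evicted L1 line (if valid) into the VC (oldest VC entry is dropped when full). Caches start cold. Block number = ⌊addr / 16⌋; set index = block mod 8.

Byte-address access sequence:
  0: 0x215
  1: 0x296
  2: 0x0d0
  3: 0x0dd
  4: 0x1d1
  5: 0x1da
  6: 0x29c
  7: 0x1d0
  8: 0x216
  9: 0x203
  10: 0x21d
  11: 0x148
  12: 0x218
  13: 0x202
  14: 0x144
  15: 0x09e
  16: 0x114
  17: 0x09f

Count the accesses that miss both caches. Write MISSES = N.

MISSES = 8

0: 0x215 (blk 33, set 1) → MISS  vc=[]
1: 0x296 (blk 41, set 1) → MISS  vc=[33]
2: 0xd0 (blk 13, set 5) → MISS  vc=[33]
3: 0xdd (blk 13, set 5) → L1-HIT  vc=[33]
4: 0x1d1 (blk 29, set 5) → MISS  vc=[33, 13]
5: 0x1da (blk 29, set 5) → L1-HIT  vc=[33, 13]
6: 0x29c (blk 41, set 1) → L1-HIT  vc=[33, 13]
7: 0x1d0 (blk 29, set 5) → L1-HIT  vc=[33, 13]
8: 0x216 (blk 33, set 1) → VC-HIT  vc=[41, 13]
9: 0x203 (blk 32, set 0) → MISS  vc=[41, 13]
10: 0x21d (blk 33, set 1) → L1-HIT  vc=[41, 13]
11: 0x148 (blk 20, set 4) → MISS  vc=[41, 13]
12: 0x218 (blk 33, set 1) → L1-HIT  vc=[41, 13]
13: 0x202 (blk 32, set 0) → L1-HIT  vc=[41, 13]
14: 0x144 (blk 20, set 4) → L1-HIT  vc=[41, 13]
15: 0x9e (blk 9, set 1) → MISS  vc=[41, 13, 33]
16: 0x114 (blk 17, set 1) → MISS  vc=[41, 13, 33, 9]
17: 0x9f (blk 9, set 1) → VC-HIT  vc=[41, 13, 33, 17]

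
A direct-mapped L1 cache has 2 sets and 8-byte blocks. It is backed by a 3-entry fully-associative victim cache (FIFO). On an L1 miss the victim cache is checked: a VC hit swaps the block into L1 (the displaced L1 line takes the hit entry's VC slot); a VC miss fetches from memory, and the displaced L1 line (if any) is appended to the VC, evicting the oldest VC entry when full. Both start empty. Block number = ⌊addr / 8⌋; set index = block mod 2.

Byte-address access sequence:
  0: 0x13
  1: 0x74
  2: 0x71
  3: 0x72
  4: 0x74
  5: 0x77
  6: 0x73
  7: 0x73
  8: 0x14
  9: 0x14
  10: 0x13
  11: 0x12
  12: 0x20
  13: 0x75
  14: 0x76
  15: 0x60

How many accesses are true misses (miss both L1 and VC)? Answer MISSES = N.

MISSES = 4

0: 0x13 (blk 2, set 0) → MISS  vc=[]
1: 0x74 (blk 14, set 0) → MISS  vc=[2]
2: 0x71 (blk 14, set 0) → L1-HIT  vc=[2]
3: 0x72 (blk 14, set 0) → L1-HIT  vc=[2]
4: 0x74 (blk 14, set 0) → L1-HIT  vc=[2]
5: 0x77 (blk 14, set 0) → L1-HIT  vc=[2]
6: 0x73 (blk 14, set 0) → L1-HIT  vc=[2]
7: 0x73 (blk 14, set 0) → L1-HIT  vc=[2]
8: 0x14 (blk 2, set 0) → VC-HIT  vc=[14]
9: 0x14 (blk 2, set 0) → L1-HIT  vc=[14]
10: 0x13 (blk 2, set 0) → L1-HIT  vc=[14]
11: 0x12 (blk 2, set 0) → L1-HIT  vc=[14]
12: 0x20 (blk 4, set 0) → MISS  vc=[14, 2]
13: 0x75 (blk 14, set 0) → VC-HIT  vc=[4, 2]
14: 0x76 (blk 14, set 0) → L1-HIT  vc=[4, 2]
15: 0x60 (blk 12, set 0) → MISS  vc=[4, 2, 14]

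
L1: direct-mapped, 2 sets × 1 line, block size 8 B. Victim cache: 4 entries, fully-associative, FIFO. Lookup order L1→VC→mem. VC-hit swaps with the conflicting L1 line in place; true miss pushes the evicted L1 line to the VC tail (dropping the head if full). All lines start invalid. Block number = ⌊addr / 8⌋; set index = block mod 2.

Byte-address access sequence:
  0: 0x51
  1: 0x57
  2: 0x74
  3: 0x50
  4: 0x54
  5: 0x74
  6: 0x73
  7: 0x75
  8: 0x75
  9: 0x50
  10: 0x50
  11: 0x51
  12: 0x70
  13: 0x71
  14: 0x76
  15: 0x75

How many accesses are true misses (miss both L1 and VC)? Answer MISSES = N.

  [0] addr=0x51 blk=10 s=0: MISS | VC []
  [1] addr=0x57 blk=10 s=0: L1-HIT | VC []
  [2] addr=0x74 blk=14 s=0: MISS | VC [10]
  [3] addr=0x50 blk=10 s=0: VC-HIT | VC [14]
  [4] addr=0x54 blk=10 s=0: L1-HIT | VC [14]
  [5] addr=0x74 blk=14 s=0: VC-HIT | VC [10]
  [6] addr=0x73 blk=14 s=0: L1-HIT | VC [10]
  [7] addr=0x75 blk=14 s=0: L1-HIT | VC [10]
  [8] addr=0x75 blk=14 s=0: L1-HIT | VC [10]
  [9] addr=0x50 blk=10 s=0: VC-HIT | VC [14]
  [10] addr=0x50 blk=10 s=0: L1-HIT | VC [14]
  [11] addr=0x51 blk=10 s=0: L1-HIT | VC [14]
  [12] addr=0x70 blk=14 s=0: VC-HIT | VC [10]
  [13] addr=0x71 blk=14 s=0: L1-HIT | VC [10]
  [14] addr=0x76 blk=14 s=0: L1-HIT | VC [10]
  [15] addr=0x75 blk=14 s=0: L1-HIT | VC [10]

MISSES = 2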